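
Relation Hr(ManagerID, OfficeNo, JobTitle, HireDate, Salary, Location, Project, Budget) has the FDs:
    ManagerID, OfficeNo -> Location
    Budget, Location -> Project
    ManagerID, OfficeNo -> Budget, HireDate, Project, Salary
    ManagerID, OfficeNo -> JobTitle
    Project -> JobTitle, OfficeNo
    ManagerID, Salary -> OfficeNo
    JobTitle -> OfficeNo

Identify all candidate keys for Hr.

{Budget, Location, ManagerID}, {JobTitle, ManagerID}, {ManagerID, OfficeNo}, {ManagerID, Project}, {ManagerID, Salary}

Attributes never on any right-hand side: {ManagerID} — every candidate key must contain it.
Closure of {JobTitle, ManagerID} is {Budget, HireDate, JobTitle, Location, ManagerID, OfficeNo, Project, Salary}, the whole schema; {JobTitle, ManagerID} is a candidate key.
Closure of {ManagerID, OfficeNo} is {Budget, HireDate, JobTitle, Location, ManagerID, OfficeNo, Project, Salary}, the whole schema; {ManagerID, OfficeNo} is a candidate key.
Closure of {ManagerID, Project} is {Budget, HireDate, JobTitle, Location, ManagerID, OfficeNo, Project, Salary}, the whole schema; {ManagerID, Project} is a candidate key.
Closure of {ManagerID, Salary} is {Budget, HireDate, JobTitle, Location, ManagerID, OfficeNo, Project, Salary}, the whole schema; {ManagerID, Salary} is a candidate key.
Closure of {Budget, Location, ManagerID} is {Budget, HireDate, JobTitle, Location, ManagerID, OfficeNo, Project, Salary}, the whole schema; {Budget, Location, ManagerID} is a candidate key.
These are minimal and exhaustive — every other superkey contains one of them.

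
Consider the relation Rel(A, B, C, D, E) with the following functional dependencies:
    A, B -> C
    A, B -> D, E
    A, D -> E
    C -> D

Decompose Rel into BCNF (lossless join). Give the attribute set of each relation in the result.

{A, B, C}; {A, D, E}; {C, D}

Candidate key of the original relation: {A, B}.
{A, B, C, D, E}: {A, D} determines {A, D, E} here but is not a superkey — split on A, D -> E, giving {A, D, E} and {A, B, C, D}.
{A, D, E} is in BCNF.
{A, B, C, D}: {C} determines {C, D} here but is not a superkey — split on C -> D, giving {C, D} and {A, B, C}.
{C, D} is in BCNF.
{A, B, C} is in BCNF.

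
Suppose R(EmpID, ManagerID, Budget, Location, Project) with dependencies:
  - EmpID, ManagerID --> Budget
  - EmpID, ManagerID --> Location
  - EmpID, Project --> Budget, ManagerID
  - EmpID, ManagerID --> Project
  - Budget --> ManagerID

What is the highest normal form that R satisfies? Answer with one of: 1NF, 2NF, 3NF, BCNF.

Candidate keys: {Budget, EmpID}, {EmpID, ManagerID}, {EmpID, Project}. Prime attributes: {Budget, EmpID, ManagerID, Project}.
Budget --> ManagerID breaks BCNF: {Budget}⁺ = {Budget, ManagerID}, so {Budget} is not a superkey.
But every attribute on its right side ({ManagerID}) is prime, and the same holds for every other non-superkey FD, so 3NF still holds.

3NF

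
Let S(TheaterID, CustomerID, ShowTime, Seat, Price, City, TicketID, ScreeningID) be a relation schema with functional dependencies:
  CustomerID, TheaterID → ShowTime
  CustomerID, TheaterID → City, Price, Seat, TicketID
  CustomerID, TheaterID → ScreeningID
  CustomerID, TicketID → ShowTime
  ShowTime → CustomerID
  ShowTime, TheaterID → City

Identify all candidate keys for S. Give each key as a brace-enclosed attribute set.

{CustomerID, TheaterID}, {ShowTime, TheaterID}

{TheaterID} never appears on the right of any FD, so every key must include it.
{CustomerID, TheaterID} is a candidate key since {CustomerID, TheaterID}⁺ = {City, CustomerID, Price, ScreeningID, Seat, ShowTime, TheaterID, TicketID} covers every attribute.
{ShowTime, TheaterID} is a candidate key since {ShowTime, TheaterID}⁺ = {City, CustomerID, Price, ScreeningID, Seat, ShowTime, TheaterID, TicketID} covers every attribute.
These are minimal and exhaustive — every other superkey contains one of them.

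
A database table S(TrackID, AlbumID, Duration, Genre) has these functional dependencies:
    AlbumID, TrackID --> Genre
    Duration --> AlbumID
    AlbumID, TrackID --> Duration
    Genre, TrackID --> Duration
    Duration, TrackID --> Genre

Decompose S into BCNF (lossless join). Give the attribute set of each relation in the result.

{AlbumID, Duration}; {Duration, Genre, TrackID}

Candidate keys of the original relation: {AlbumID, TrackID}, {Duration, TrackID}, {Genre, TrackID}.
In {AlbumID, Duration, Genre, TrackID}, {Duration} is not a superkey ({Duration}⁺ restricted to this set is {AlbumID, Duration}), so split on Duration --> AlbumID into {AlbumID, Duration} and {Duration, Genre, TrackID}.
{AlbumID, Duration} is in BCNF.
{Duration, Genre, TrackID} is in BCNF.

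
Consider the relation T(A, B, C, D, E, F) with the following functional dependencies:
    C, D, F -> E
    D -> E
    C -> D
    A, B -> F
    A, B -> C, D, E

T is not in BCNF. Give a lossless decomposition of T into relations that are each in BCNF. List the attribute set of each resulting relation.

Candidate key of the original relation: {A, B}.
In {A, B, C, D, E, F}, {C, D, F} is not a superkey ({C, D, F}⁺ restricted to this set is {C, D, E, F}), so split on C, D, F -> E into {C, D, E, F} and {A, B, C, D, F}.
In {C, D, E, F}, {D} is not a superkey ({D}⁺ restricted to this set is {D, E}), so split on D -> E into {D, E} and {C, D, F}.
{D, E}: every determinant is a superkey — BCNF.
In {C, D, F}, {C} is not a superkey ({C}⁺ restricted to this set is {C, D}), so split on C -> D into {C, D} and {C, F}.
{C, D}: every determinant is a superkey — BCNF.
{C, F}: every determinant is a superkey — BCNF.
In {A, B, C, D, F}, {C} is not a superkey ({C}⁺ restricted to this set is {C, D}), so split on C -> D into {C, D} and {A, B, C, F}.
{C, D}: every determinant is a superkey — BCNF.
{A, B, C, F}: every determinant is a superkey — BCNF.

{A, B, C, F}; {C, D}; {D, E}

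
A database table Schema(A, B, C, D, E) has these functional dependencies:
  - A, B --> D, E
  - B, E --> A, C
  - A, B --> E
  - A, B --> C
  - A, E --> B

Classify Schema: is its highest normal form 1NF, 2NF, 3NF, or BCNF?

BCNF

Candidate keys: {A, B}, {A, E}, {B, E}. Prime attributes: {A, B, E}.
Every FD has a superkey on the left, so the relation is in BCNF.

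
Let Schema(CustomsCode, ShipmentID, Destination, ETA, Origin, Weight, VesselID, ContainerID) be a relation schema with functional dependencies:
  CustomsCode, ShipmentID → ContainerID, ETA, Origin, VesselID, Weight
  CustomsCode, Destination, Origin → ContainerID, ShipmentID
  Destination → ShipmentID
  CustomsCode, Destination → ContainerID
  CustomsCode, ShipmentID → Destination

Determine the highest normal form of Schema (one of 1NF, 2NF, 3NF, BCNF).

3NF

Candidate keys: {CustomsCode, Destination}, {CustomsCode, ShipmentID}. Prime attributes: {CustomsCode, Destination, ShipmentID}.
Destination → ShipmentID breaks BCNF: {Destination}⁺ = {Destination, ShipmentID}, so {Destination} is not a superkey.
Since {ShipmentID} ⊆ prime attributes and every other non-superkey FD also has a prime right side, the schema is in 3NF.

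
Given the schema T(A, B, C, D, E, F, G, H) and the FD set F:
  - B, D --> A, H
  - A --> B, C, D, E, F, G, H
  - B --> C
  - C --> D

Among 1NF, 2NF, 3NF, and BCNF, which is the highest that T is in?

2NF

Candidate keys: {A}, {B}. Prime attributes: {A, B}.
C --> D: {C}⁺ = {C, D}, which is not all of the attributes, so the left side is not a superkey — BCNF is violated.
C --> D determines the non-prime attribute {D} from a non-superkey — 3NF is violated.
With only single-attribute keys there can be no partial dependency, so 2NF holds.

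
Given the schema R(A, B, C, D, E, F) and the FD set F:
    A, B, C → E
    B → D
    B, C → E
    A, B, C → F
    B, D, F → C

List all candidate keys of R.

{A, B} never appear on the right of any FD, so every key must include all of them.
{A, B, C}⁺ = {A, B, C, D, E, F}, which is every attribute, so {A, B, C} is a candidate key.
{A, B, F}⁺ = {A, B, C, D, E, F}, which is every attribute, so {A, B, F} is a candidate key.
Any other superkey properly contains one of these, so there are no further candidate keys.

{A, B, C}, {A, B, F}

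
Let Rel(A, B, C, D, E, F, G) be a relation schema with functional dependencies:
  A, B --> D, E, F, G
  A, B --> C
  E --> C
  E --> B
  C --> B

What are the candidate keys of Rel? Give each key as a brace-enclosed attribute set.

{A, B}, {A, C}, {A, E}

No FD produces {A}, so it must be in every candidate key.
{A, B}⁺ = {A, B, C, D, E, F, G}, which is every attribute, so {A, B} is a candidate key.
{A, C}⁺ = {A, B, C, D, E, F, G}, which is every attribute, so {A, C} is a candidate key.
{A, E}⁺ = {A, B, C, D, E, F, G}, which is every attribute, so {A, E} is a candidate key.
Any other superkey properly contains one of these, so there are no further candidate keys.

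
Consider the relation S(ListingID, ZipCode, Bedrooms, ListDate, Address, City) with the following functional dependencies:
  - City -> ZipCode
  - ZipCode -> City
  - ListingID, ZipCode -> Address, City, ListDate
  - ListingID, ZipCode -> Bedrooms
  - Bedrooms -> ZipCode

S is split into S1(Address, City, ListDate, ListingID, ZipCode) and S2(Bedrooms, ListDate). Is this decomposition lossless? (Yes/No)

No

S1 ∩ S2 = {ListDate}; its closure under F is {ListDate}.
S1 ⊄ {ListDate} and S2 ⊄ {ListDate}, so the split is lossy.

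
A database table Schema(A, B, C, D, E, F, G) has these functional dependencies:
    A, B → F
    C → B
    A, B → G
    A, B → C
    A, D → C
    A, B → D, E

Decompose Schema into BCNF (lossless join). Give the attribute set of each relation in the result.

Candidate keys of the original relation: {A, B}, {A, C}, {A, D}.
In {A, B, C, D, E, F, G}, {C} is not a superkey ({C}⁺ restricted to this set is {B, C}), so split on C → B into {B, C} and {A, C, D, E, F, G}.
{B, C} has no BCNF violation.
{A, C, D, E, F, G} has no BCNF violation.

{A, C, D, E, F, G}; {B, C}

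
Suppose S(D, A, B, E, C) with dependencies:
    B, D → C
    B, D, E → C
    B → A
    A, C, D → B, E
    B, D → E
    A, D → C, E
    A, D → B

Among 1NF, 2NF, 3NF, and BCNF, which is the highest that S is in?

Candidate keys: {A, D}, {B, D}. Prime attributes: {A, B, D}.
B → A: {B}⁺ = {A, B}, which is not all of the attributes, so the left side is not a superkey — BCNF is violated.
Since {A} ⊆ prime attributes and every other non-superkey FD also has a prime right side, the schema is in 3NF.

3NF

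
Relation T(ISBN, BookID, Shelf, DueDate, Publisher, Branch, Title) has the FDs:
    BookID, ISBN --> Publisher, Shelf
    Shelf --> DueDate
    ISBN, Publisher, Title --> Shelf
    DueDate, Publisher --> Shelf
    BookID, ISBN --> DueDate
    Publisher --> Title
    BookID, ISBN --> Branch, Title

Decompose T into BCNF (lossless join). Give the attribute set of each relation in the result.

Candidate key of the original relation: {BookID, ISBN}.
In {BookID, Branch, DueDate, ISBN, Publisher, Shelf, Title}, {Shelf} is not a superkey ({Shelf}⁺ restricted to this set is {DueDate, Shelf}), so split on Shelf --> DueDate into {DueDate, Shelf} and {BookID, Branch, ISBN, Publisher, Shelf, Title}.
{DueDate, Shelf} has no BCNF violation.
In {BookID, Branch, ISBN, Publisher, Shelf, Title}, {ISBN, Publisher, Title} is not a superkey ({ISBN, Publisher, Title}⁺ restricted to this set is {ISBN, Publisher, Shelf, Title}), so split on ISBN, Publisher, Title --> Shelf into {ISBN, Publisher, Shelf, Title} and {BookID, Branch, ISBN, Publisher, Title}.
In {ISBN, Publisher, Shelf, Title}, {Publisher} is not a superkey ({Publisher}⁺ restricted to this set is {Publisher, Title}), so split on Publisher --> Title into {Publisher, Title} and {ISBN, Publisher, Shelf}.
{Publisher, Title} has no BCNF violation.
{ISBN, Publisher, Shelf} has no BCNF violation.
In {BookID, Branch, ISBN, Publisher, Title}, {Publisher} is not a superkey ({Publisher}⁺ restricted to this set is {Publisher, Title}), so split on Publisher --> Title into {Publisher, Title} and {BookID, Branch, ISBN, Publisher}.
{Publisher, Title} has no BCNF violation.
{BookID, Branch, ISBN, Publisher} has no BCNF violation.

{BookID, Branch, ISBN, Publisher}; {DueDate, Shelf}; {ISBN, Publisher, Shelf}; {Publisher, Title}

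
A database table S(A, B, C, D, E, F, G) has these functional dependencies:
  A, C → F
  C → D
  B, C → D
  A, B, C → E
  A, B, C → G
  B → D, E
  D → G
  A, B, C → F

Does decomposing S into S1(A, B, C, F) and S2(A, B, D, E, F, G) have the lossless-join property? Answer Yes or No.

S1 ∩ S2 = {A, B, F}; its closure under F is {A, B, D, E, F, G}.
S2 is contained in that closure, so S1 ∩ S2 → S2 holds and the join is lossless.

Yes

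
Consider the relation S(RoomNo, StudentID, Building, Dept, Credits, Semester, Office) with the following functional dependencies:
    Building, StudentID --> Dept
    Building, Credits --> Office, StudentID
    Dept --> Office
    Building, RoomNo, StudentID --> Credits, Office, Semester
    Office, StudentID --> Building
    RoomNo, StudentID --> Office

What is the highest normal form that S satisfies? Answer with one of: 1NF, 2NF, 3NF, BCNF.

Candidate keys: {Building, Credits, RoomNo}, {RoomNo, StudentID}. Prime attributes: {Building, Credits, RoomNo, StudentID}.
Building, StudentID --> Dept: {Building, StudentID}⁺ = {Building, Dept, Office, StudentID}, which is not all of the attributes, so the left side is not a superkey — BCNF is violated.
Building, StudentID --> Dept has non-prime {Dept} on the right and a non-superkey on the left, so 3NF fails.
{Building, Credits} is a proper subset of the key {Building, Credits, RoomNo}, and {Building, Credits}⁺ contains the non-prime attributes {Dept, Office} — a partial dependency, so 2NF is violated.

1NF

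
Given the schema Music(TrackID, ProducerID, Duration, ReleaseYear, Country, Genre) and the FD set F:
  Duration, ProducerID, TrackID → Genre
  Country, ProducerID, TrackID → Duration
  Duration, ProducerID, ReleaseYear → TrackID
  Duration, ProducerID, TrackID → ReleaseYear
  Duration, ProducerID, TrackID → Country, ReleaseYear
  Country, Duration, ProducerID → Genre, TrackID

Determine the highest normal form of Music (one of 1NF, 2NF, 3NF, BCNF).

Candidate keys: {Country, Duration, ProducerID}, {Country, ProducerID, TrackID}, {Duration, ProducerID, ReleaseYear}, {Duration, ProducerID, TrackID}. Prime attributes: {Country, Duration, ProducerID, ReleaseYear, TrackID}.
Every FD has a superkey on the left, so the relation is in BCNF.

BCNF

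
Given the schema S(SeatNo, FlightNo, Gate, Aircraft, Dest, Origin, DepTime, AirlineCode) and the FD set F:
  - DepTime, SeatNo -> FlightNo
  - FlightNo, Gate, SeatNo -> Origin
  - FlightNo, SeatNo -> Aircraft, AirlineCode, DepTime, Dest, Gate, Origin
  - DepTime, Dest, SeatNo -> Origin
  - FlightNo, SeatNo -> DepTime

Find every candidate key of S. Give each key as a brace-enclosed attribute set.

{DepTime, SeatNo}, {FlightNo, SeatNo}

{SeatNo} never appears on the right of any FD, so every key must include it.
Closure of {DepTime, SeatNo} is {Aircraft, AirlineCode, DepTime, Dest, FlightNo, Gate, Origin, SeatNo}, the whole schema; {DepTime, SeatNo} is a candidate key.
Closure of {FlightNo, SeatNo} is {Aircraft, AirlineCode, DepTime, Dest, FlightNo, Gate, Origin, SeatNo}, the whole schema; {FlightNo, SeatNo} is a candidate key.
No proper subset of any of these is a key, and no other minimal superkey exists.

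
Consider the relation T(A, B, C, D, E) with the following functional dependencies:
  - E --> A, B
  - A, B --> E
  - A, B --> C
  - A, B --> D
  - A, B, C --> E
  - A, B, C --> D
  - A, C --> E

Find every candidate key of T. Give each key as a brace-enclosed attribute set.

{E} is a candidate key since {E}⁺ = {A, B, C, D, E} covers every attribute.
{A, B} is a candidate key since {A, B}⁺ = {A, B, C, D, E} covers every attribute.
{A, C} is a candidate key since {A, C}⁺ = {A, B, C, D, E} covers every attribute.
No proper subset of any of these is a key, and no other minimal superkey exists.

{A, B}, {A, C}, {E}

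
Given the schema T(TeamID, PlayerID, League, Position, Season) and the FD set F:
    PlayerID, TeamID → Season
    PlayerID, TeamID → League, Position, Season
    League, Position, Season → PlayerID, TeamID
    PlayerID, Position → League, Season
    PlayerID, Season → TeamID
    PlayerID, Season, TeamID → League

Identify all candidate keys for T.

{PlayerID, Position} is a candidate key since {PlayerID, Position}⁺ = {League, PlayerID, Position, Season, TeamID} covers every attribute.
{PlayerID, Season} is a candidate key since {PlayerID, Season}⁺ = {League, PlayerID, Position, Season, TeamID} covers every attribute.
{PlayerID, TeamID} is a candidate key since {PlayerID, TeamID}⁺ = {League, PlayerID, Position, Season, TeamID} covers every attribute.
{League, Position, Season} is a candidate key since {League, Position, Season}⁺ = {League, PlayerID, Position, Season, TeamID} covers every attribute.
No proper subset of any of these is a key, and no other minimal superkey exists.

{League, Position, Season}, {PlayerID, Position}, {PlayerID, Season}, {PlayerID, TeamID}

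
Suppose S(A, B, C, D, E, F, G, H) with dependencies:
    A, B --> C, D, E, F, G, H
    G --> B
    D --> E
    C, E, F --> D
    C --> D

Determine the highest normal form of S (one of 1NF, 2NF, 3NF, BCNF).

2NF

Candidate keys: {A, B}, {A, G}. Prime attributes: {A, B, G}.
For G --> B we have {G}⁺ = {B, G}; {G} is not a superkey, so BCNF fails.
D --> E determines the non-prime attribute {E} from a non-superkey — 3NF is violated.
No non-prime attribute depends on a proper subset of any candidate key, so 2NF holds.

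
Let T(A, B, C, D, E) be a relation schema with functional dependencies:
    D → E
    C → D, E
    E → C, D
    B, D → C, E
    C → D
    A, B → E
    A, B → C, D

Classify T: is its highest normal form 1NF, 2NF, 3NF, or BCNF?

2NF

Candidate key: {A, B}. Prime attributes: {A, B}.
D → E breaks BCNF: {D}⁺ = {C, D, E}, so {D} is not a superkey.
D → E determines the non-prime attribute {E} from a non-superkey — 3NF is violated.
Checking every proper subset of each key, none determines a non-prime attribute — 2NF is satisfied.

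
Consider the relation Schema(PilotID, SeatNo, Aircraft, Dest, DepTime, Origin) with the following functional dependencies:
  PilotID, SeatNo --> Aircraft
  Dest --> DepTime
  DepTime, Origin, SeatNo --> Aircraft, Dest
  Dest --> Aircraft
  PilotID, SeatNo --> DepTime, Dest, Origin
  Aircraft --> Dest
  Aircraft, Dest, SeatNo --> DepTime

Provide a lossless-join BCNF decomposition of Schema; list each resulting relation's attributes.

Candidate key of the original relation: {PilotID, SeatNo}.
Within {Aircraft, DepTime, Dest, Origin, PilotID, SeatNo}: {Dest}⁺ ∩ {Aircraft, DepTime, Dest, Origin, PilotID, SeatNo} = {Aircraft, DepTime, Dest}, not the whole set, so Dest --> Aircraft, DepTime violates BCNF; decompose into {Aircraft, DepTime, Dest} and {Dest, Origin, PilotID, SeatNo}.
{Aircraft, DepTime, Dest} has no BCNF violation.
{Dest, Origin, PilotID, SeatNo} has no BCNF violation.

{Aircraft, DepTime, Dest}; {Dest, Origin, PilotID, SeatNo}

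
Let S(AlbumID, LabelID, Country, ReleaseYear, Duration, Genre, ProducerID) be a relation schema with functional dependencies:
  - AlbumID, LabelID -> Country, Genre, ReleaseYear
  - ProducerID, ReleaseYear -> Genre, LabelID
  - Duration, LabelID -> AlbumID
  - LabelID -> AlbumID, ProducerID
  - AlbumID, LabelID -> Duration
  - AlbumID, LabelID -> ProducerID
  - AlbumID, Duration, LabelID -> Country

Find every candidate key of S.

{LabelID}⁺ = {AlbumID, Country, Duration, Genre, LabelID, ProducerID, ReleaseYear}, which is every attribute, so {LabelID} is a candidate key.
{ProducerID, ReleaseYear}⁺ = {AlbumID, Country, Duration, Genre, LabelID, ProducerID, ReleaseYear}, which is every attribute, so {ProducerID, ReleaseYear} is a candidate key.
No proper subset of any of these is a key, and no other minimal superkey exists.

{LabelID}, {ProducerID, ReleaseYear}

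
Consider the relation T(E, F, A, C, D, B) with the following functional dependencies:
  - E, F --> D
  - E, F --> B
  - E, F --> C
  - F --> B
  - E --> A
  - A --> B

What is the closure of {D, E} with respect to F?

{A, B, D, E}

Start with {D, E}.
E --> A applies; add {A} → now {A, D, E}.
A --> B applies; add {B} → now {A, B, D, E}.
No further FD applies.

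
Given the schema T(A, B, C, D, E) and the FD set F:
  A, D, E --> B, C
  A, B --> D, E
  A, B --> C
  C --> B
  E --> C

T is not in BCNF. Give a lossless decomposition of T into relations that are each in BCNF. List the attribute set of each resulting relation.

Candidate keys of the original relation: {A, B}, {A, C}, {A, E}.
Within {A, B, C, D, E}: {C}⁺ ∩ {A, B, C, D, E} = {B, C}, not the whole set, so C --> B violates BCNF; decompose into {B, C} and {A, C, D, E}.
{B, C}: every determinant is a superkey — BCNF.
Within {A, C, D, E}: {E}⁺ ∩ {A, C, D, E} = {C, E}, not the whole set, so E --> C violates BCNF; decompose into {C, E} and {A, D, E}.
{C, E}: every determinant is a superkey — BCNF.
{A, D, E}: every determinant is a superkey — BCNF.

{A, D, E}; {B, C}; {C, E}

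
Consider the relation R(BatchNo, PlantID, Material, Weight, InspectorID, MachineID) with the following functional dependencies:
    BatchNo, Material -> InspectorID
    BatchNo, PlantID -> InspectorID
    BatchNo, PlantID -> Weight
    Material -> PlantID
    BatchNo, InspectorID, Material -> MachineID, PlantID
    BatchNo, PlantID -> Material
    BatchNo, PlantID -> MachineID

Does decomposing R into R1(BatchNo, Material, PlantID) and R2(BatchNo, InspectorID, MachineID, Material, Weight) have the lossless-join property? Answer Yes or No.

Yes

Common attributes: {BatchNo, Material}; their closure is {BatchNo, InspectorID, MachineID, Material, PlantID, Weight}.
Since R1 ⊆ {BatchNo, InspectorID, MachineID, Material, PlantID, Weight}, the intersection is a superkey of R1; the decomposition is lossless.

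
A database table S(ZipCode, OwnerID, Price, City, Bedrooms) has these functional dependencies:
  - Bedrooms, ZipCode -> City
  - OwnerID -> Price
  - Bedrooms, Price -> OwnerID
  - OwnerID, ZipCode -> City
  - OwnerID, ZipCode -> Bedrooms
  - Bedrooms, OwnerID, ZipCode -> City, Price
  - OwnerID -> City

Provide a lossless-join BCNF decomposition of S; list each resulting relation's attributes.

{Bedrooms, City, ZipCode}; {Bedrooms, OwnerID, ZipCode}; {OwnerID, Price}

Candidate keys of the original relation: {Bedrooms, Price, ZipCode}, {OwnerID, ZipCode}.
{Bedrooms, City, OwnerID, Price, ZipCode}: {Bedrooms, ZipCode} determines {Bedrooms, City, ZipCode} here but is not a superkey — split on Bedrooms, ZipCode -> City, giving {Bedrooms, City, ZipCode} and {Bedrooms, OwnerID, Price, ZipCode}.
{Bedrooms, City, ZipCode}: every determinant is a superkey — BCNF.
{Bedrooms, OwnerID, Price, ZipCode}: {OwnerID} determines {OwnerID, Price} here but is not a superkey — split on OwnerID -> Price, giving {OwnerID, Price} and {Bedrooms, OwnerID, ZipCode}.
{OwnerID, Price}: every determinant is a superkey — BCNF.
{Bedrooms, OwnerID, ZipCode}: every determinant is a superkey — BCNF.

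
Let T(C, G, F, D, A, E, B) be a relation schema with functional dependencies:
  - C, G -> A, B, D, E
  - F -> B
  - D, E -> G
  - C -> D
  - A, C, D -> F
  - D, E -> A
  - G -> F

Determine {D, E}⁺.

Start with {D, E}.
D, E -> G applies; add {G} → now {D, E, G}.
D, E -> A applies; add {A} → now {A, D, E, G}.
G -> F applies; add {F} → now {A, D, E, F, G}.
F -> B applies; add {B} → now {A, B, D, E, F, G}.
No further FD applies.

{A, B, D, E, F, G}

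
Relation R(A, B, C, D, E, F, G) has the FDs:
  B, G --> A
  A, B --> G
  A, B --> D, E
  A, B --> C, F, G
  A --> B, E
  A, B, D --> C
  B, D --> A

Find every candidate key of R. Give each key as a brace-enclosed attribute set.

{A}, {B, D}, {B, G}

{A}⁺ = {A, B, C, D, E, F, G}, which is every attribute, so {A} is a candidate key.
{B, D}⁺ = {A, B, C, D, E, F, G}, which is every attribute, so {B, D} is a candidate key.
{B, G}⁺ = {A, B, C, D, E, F, G}, which is every attribute, so {B, G} is a candidate key.
These are minimal and exhaustive — every other superkey contains one of them.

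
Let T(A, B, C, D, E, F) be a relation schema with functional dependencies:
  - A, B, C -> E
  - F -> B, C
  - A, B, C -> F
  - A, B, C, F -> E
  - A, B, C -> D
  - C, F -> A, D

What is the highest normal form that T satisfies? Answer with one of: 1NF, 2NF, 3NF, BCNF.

Candidate keys: {A, B, C}, {F}. Prime attributes: {A, B, C, F}.
The left-hand side of every FD is a superkey, so BCNF is satisfied.

BCNF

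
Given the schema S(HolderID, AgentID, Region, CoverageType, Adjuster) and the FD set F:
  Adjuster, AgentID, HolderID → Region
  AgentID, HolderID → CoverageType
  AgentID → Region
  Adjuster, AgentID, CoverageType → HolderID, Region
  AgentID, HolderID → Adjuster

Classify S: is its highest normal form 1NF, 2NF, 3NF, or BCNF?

Candidate keys: {Adjuster, AgentID, CoverageType}, {AgentID, HolderID}. Prime attributes: {Adjuster, AgentID, CoverageType, HolderID}.
AgentID → Region: {AgentID}⁺ = {AgentID, Region}, which is not all of the attributes, so the left side is not a superkey — BCNF is violated.
Because {Region} is non-prime and the left side of AgentID → Region is not a superkey, the relation is not in 3NF.
Since {AgentID} ⊂ {AgentID, HolderID} and {AgentID}⁺ ⊇ {Region} with {Region} non-prime, there is a partial dependency; 2NF fails.

1NF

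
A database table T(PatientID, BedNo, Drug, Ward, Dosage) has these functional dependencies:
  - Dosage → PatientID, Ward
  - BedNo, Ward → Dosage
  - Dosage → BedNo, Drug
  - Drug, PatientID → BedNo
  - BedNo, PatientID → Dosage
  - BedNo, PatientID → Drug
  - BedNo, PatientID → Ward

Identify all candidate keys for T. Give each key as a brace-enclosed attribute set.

{BedNo, PatientID}, {BedNo, Ward}, {Dosage}, {Drug, PatientID}

Closure of {Dosage} is {BedNo, Dosage, Drug, PatientID, Ward}, the whole schema; {Dosage} is a candidate key.
Closure of {BedNo, PatientID} is {BedNo, Dosage, Drug, PatientID, Ward}, the whole schema; {BedNo, PatientID} is a candidate key.
Closure of {BedNo, Ward} is {BedNo, Dosage, Drug, PatientID, Ward}, the whole schema; {BedNo, Ward} is a candidate key.
Closure of {Drug, PatientID} is {BedNo, Dosage, Drug, PatientID, Ward}, the whole schema; {Drug, PatientID} is a candidate key.
Any other superkey properly contains one of these, so there are no further candidate keys.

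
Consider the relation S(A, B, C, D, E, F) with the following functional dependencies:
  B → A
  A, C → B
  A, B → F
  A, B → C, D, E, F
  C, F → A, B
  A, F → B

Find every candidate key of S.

{A, C}, {A, F}, {B}, {C, F}

{B}⁺ = {A, B, C, D, E, F} — all of the relation — so {B} is a candidate key.
{A, C}⁺ = {A, B, C, D, E, F} — all of the relation — so {A, C} is a candidate key.
{A, F}⁺ = {A, B, C, D, E, F} — all of the relation — so {A, F} is a candidate key.
{C, F}⁺ = {A, B, C, D, E, F} — all of the relation — so {C, F} is a candidate key.
These are minimal and exhaustive — every other superkey contains one of them.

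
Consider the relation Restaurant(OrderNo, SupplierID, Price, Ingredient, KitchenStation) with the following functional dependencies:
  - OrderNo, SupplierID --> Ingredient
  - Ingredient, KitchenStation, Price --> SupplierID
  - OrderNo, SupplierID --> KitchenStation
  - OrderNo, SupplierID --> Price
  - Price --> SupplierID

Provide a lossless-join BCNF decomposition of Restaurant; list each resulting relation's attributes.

Candidate keys of the original relation: {OrderNo, Price}, {OrderNo, SupplierID}.
{Ingredient, KitchenStation, OrderNo, Price, SupplierID}: {Ingredient, KitchenStation, Price} determines {Ingredient, KitchenStation, Price, SupplierID} here but is not a superkey — split on Ingredient, KitchenStation, Price --> SupplierID, giving {Ingredient, KitchenStation, Price, SupplierID} and {Ingredient, KitchenStation, OrderNo, Price}.
{Ingredient, KitchenStation, Price, SupplierID}: {Price} determines {Price, SupplierID} here but is not a superkey — split on Price --> SupplierID, giving {Price, SupplierID} and {Ingredient, KitchenStation, Price}.
{Price, SupplierID} has no BCNF violation.
{Ingredient, KitchenStation, Price} has no BCNF violation.
{Ingredient, KitchenStation, OrderNo, Price} has no BCNF violation.

{Ingredient, KitchenStation, OrderNo, Price}; {Price, SupplierID}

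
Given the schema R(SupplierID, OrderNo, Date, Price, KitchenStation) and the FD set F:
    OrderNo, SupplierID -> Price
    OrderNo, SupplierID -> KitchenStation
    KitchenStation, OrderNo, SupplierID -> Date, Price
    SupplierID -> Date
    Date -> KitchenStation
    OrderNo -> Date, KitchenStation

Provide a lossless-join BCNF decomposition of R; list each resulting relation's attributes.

{Date, KitchenStation}; {Date, SupplierID}; {OrderNo, Price, SupplierID}

Candidate key of the original relation: {OrderNo, SupplierID}.
Within {Date, KitchenStation, OrderNo, Price, SupplierID}: {SupplierID}⁺ ∩ {Date, KitchenStation, OrderNo, Price, SupplierID} = {Date, KitchenStation, SupplierID}, not the whole set, so SupplierID -> Date, KitchenStation violates BCNF; decompose into {Date, KitchenStation, SupplierID} and {OrderNo, Price, SupplierID}.
Within {Date, KitchenStation, SupplierID}: {Date}⁺ ∩ {Date, KitchenStation, SupplierID} = {Date, KitchenStation}, not the whole set, so Date -> KitchenStation violates BCNF; decompose into {Date, KitchenStation} and {Date, SupplierID}.
{Date, KitchenStation} is in BCNF.
{Date, SupplierID} is in BCNF.
{OrderNo, Price, SupplierID} is in BCNF.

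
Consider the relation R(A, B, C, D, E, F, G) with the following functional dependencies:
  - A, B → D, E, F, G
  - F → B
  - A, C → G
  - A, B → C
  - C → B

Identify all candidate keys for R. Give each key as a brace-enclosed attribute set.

No FD produces {A}, so it must be in every candidate key.
Closure of {A, B} is {A, B, C, D, E, F, G}, the whole schema; {A, B} is a candidate key.
Closure of {A, C} is {A, B, C, D, E, F, G}, the whole schema; {A, C} is a candidate key.
Closure of {A, F} is {A, B, C, D, E, F, G}, the whole schema; {A, F} is a candidate key.
These are minimal and exhaustive — every other superkey contains one of them.

{A, B}, {A, C}, {A, F}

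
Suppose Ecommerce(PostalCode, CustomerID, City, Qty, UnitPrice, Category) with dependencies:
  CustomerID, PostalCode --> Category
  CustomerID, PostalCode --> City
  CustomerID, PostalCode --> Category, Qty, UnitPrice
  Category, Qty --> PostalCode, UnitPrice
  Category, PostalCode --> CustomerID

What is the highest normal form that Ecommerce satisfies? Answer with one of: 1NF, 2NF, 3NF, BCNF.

BCNF

Candidate keys: {Category, PostalCode}, {Category, Qty}, {CustomerID, PostalCode}. Prime attributes: {Category, CustomerID, PostalCode, Qty}.
Every FD has a superkey on the left, so the relation is in BCNF.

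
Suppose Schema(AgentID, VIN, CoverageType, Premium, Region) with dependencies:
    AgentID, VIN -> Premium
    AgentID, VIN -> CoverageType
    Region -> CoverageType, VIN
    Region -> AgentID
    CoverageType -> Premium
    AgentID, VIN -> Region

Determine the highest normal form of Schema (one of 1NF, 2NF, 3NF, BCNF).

2NF

Candidate keys: {AgentID, VIN}, {Region}. Prime attributes: {AgentID, Region, VIN}.
CoverageType -> Premium: {CoverageType}⁺ = {CoverageType, Premium}, which is not all of the attributes, so the left side is not a superkey — BCNF is violated.
CoverageType -> Premium determines the non-prime attribute {Premium} from a non-superkey — 3NF is violated.
No proper subset of a key has a non-prime attribute in its closure, so there is no partial dependency; 2NF holds.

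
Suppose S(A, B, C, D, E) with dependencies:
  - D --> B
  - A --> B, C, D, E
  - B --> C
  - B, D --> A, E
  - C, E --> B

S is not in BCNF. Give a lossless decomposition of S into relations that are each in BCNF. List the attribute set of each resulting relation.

{A, B, D, E}; {B, C}

Candidate keys of the original relation: {A}, {D}.
In {A, B, C, D, E}, {B} is not a superkey ({B}⁺ restricted to this set is {B, C}), so split on B --> C into {B, C} and {A, B, D, E}.
{B, C}: every determinant is a superkey — BCNF.
{A, B, D, E}: every determinant is a superkey — BCNF.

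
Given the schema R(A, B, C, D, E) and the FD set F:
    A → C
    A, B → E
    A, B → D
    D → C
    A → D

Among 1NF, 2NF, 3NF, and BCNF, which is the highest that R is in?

1NF

Candidate key: {A, B}. Prime attributes: {A, B}.
A → C breaks BCNF: {A}⁺ = {A, C, D}, so {A} is not a superkey.
A → C has non-prime {C} on the right and a non-superkey on the left, so 3NF fails.
The proper key subset {A} of {A, B} determines non-prime {C, D}, so the relation is not even in 2NF.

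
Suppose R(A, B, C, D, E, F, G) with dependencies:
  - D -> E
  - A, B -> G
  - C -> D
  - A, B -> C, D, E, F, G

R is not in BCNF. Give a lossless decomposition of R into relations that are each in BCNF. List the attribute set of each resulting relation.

Candidate key of the original relation: {A, B}.
In {A, B, C, D, E, F, G}, {D} is not a superkey ({D}⁺ restricted to this set is {D, E}), so split on D -> E into {D, E} and {A, B, C, D, F, G}.
{D, E} has no BCNF violation.
In {A, B, C, D, F, G}, {C} is not a superkey ({C}⁺ restricted to this set is {C, D}), so split on C -> D into {C, D} and {A, B, C, F, G}.
{C, D} has no BCNF violation.
{A, B, C, F, G} has no BCNF violation.

{A, B, C, F, G}; {C, D}; {D, E}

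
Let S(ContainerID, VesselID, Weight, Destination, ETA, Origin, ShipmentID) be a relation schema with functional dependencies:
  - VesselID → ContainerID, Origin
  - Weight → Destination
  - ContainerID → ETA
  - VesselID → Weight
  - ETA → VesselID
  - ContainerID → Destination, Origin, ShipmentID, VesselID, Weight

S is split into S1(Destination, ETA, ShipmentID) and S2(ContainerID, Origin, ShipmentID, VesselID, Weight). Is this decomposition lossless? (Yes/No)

The shared attributes are {ShipmentID} and {ShipmentID}⁺ = {ShipmentID}.
The closure covers neither S1 nor S2 entirely; the join is not lossless.

No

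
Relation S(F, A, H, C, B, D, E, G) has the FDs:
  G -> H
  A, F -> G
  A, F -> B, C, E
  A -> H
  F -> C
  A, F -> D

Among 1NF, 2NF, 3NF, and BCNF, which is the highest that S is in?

1NF

Candidate key: {A, F}. Prime attributes: {A, F}.
For G -> H we have {G}⁺ = {G, H}; {G} is not a superkey, so BCNF fails.
Because {H} is non-prime and the left side of G -> H is not a superkey, the relation is not in 3NF.
The proper key subset {A} of {A, F} determines non-prime {H}, so the relation is not even in 2NF.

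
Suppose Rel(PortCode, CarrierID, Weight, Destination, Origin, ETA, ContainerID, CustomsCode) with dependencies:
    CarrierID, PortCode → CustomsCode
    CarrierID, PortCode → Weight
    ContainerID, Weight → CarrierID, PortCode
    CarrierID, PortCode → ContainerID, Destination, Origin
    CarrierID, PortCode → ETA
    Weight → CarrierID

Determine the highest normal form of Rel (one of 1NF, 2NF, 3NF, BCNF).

Candidate keys: {CarrierID, PortCode}, {ContainerID, Weight}, {PortCode, Weight}. Prime attributes: {CarrierID, ContainerID, PortCode, Weight}.
For Weight → CarrierID we have {Weight}⁺ = {CarrierID, Weight}; {Weight} is not a superkey, so BCNF fails.
Its right-hand attributes {CarrierID} are all prime, as are those of every other non-superkey FD — the relation is in 3NF.

3NF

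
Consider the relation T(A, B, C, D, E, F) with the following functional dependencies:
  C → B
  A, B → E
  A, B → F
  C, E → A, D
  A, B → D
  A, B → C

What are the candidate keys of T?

Closure of {A, B} is {A, B, C, D, E, F}, the whole schema; {A, B} is a candidate key.
Closure of {A, C} is {A, B, C, D, E, F}, the whole schema; {A, C} is a candidate key.
Closure of {C, E} is {A, B, C, D, E, F}, the whole schema; {C, E} is a candidate key.
Any other superkey properly contains one of these, so there are no further candidate keys.

{A, B}, {A, C}, {C, E}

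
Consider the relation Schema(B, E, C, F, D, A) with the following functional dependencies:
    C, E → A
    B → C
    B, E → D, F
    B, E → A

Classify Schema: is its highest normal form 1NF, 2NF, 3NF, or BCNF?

Candidate key: {B, E}. Prime attributes: {B, E}.
C, E → A breaks BCNF: {C, E}⁺ = {A, C, E}, so {C, E} is not a superkey.
Because {A} is non-prime and the left side of C, E → A is not a superkey, the relation is not in 3NF.
The proper key subset {B} of {B, E} determines non-prime {C}, so the relation is not even in 2NF.

1NF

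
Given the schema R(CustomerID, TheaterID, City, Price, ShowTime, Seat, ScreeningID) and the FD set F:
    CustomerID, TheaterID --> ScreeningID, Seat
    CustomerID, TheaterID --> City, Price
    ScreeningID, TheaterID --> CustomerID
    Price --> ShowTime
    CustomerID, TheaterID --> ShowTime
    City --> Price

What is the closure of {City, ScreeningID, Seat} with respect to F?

Start with {City, ScreeningID, Seat}.
City --> Price applies; add {Price} → now {City, Price, ScreeningID, Seat}.
Price --> ShowTime applies; add {ShowTime} → now {City, Price, ScreeningID, Seat, ShowTime}.
No further FD applies.

{City, Price, ScreeningID, Seat, ShowTime}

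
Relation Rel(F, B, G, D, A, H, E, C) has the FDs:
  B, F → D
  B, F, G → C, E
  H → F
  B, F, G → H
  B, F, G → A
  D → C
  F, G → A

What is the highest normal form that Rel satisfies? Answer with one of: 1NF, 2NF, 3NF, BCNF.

1NF

Candidate keys: {B, F, G}, {B, G, H}. Prime attributes: {B, F, G, H}.
B, F → D breaks BCNF: {B, F}⁺ = {B, C, D, F}, so {B, F} is not a superkey.
B, F → D determines the non-prime attribute {D} from a non-superkey — 3NF is violated.
Since {B, F} ⊂ {B, F, G} and {B, F}⁺ ⊇ {C, D} with {C, D} non-prime, there is a partial dependency; 2NF fails.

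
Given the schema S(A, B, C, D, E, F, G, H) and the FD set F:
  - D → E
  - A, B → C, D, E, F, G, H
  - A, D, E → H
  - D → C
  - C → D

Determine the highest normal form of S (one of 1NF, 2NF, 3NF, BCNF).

Candidate key: {A, B}. Prime attributes: {A, B}.
D → E breaks BCNF: {D}⁺ = {C, D, E}, so {D} is not a superkey.
D → E has non-prime {E} on the right and a non-superkey on the left, so 3NF fails.
No proper subset of a key has a non-prime attribute in its closure, so there is no partial dependency; 2NF holds.

2NF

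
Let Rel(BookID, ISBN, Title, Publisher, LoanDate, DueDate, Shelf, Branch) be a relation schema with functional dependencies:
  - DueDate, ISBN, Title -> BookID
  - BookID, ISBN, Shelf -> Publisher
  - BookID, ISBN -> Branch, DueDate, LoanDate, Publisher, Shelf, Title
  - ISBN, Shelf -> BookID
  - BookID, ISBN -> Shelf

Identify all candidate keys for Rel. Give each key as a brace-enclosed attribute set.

{BookID, ISBN}, {DueDate, ISBN, Title}, {ISBN, Shelf}

Attributes never on any right-hand side: {ISBN} — every candidate key must contain it.
{BookID, ISBN}⁺ = {BookID, Branch, DueDate, ISBN, LoanDate, Publisher, Shelf, Title}, which is every attribute, so {BookID, ISBN} is a candidate key.
{ISBN, Shelf}⁺ = {BookID, Branch, DueDate, ISBN, LoanDate, Publisher, Shelf, Title}, which is every attribute, so {ISBN, Shelf} is a candidate key.
{DueDate, ISBN, Title}⁺ = {BookID, Branch, DueDate, ISBN, LoanDate, Publisher, Shelf, Title}, which is every attribute, so {DueDate, ISBN, Title} is a candidate key.
Any other superkey properly contains one of these, so there are no further candidate keys.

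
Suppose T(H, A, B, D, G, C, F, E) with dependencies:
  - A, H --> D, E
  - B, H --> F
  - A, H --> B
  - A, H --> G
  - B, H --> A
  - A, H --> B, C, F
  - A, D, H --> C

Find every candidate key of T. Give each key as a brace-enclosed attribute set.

{A, H}, {B, H}

Attributes never on any right-hand side: {H} — every candidate key must contain it.
Closure of {A, H} is {A, B, C, D, E, F, G, H}, the whole schema; {A, H} is a candidate key.
Closure of {B, H} is {A, B, C, D, E, F, G, H}, the whole schema; {B, H} is a candidate key.
These are minimal and exhaustive — every other superkey contains one of them.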